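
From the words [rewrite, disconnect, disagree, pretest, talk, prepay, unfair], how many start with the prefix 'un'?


Checking each word for prefix 'un':
  'rewrite' -> no (count: 0)
  'disconnect' -> no (count: 0)
  'disagree' -> no (count: 0)
  'pretest' -> no (count: 0)
  'talk' -> no (count: 0)
  'prepay' -> no (count: 0)
  'unfair' -> YES, starts with 'un' (count: 1)
Total with prefix 'un': 1

1


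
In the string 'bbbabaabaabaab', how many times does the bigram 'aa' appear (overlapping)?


Scanning 'bbbabaabaabaab' for bigram 'aa':
  Position 0: 'bb' -> no
  Position 1: 'bb' -> no
  Position 2: 'ba' -> no
  Position 3: 'ab' -> no
  Position 4: 'ba' -> no
  Position 5: 'aa' -> MATCH
  Position 6: 'ab' -> no
  Position 7: 'ba' -> no
  Position 8: 'aa' -> MATCH
  Position 9: 'ab' -> no
  Position 10: 'ba' -> no
  Position 11: 'aa' -> MATCH
  Position 12: 'ab' -> no
Total matches: 3

3


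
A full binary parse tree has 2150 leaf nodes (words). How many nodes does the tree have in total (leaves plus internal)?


Leaf nodes (terminals): 2150
Internal nodes = n - 1 = 2150 - 1 = 2149
Total = leaves + internal = 2150 + 2149 = 4299

4299


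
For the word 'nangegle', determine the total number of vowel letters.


Scanning each character of 'nangegle':
  Position 1: 'n' -> consonant (running count: 0)
  Position 2: 'a' -> vowel (running count: 1)
  Position 3: 'n' -> consonant (running count: 1)
  Position 4: 'g' -> consonant (running count: 1)
  Position 5: 'e' -> vowel (running count: 2)
  Position 6: 'g' -> consonant (running count: 2)
  Position 7: 'l' -> consonant (running count: 2)
  Position 8: 'e' -> vowel (running count: 3)
Total vowels: 3

3


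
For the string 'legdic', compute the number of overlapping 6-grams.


String 'legdic' has length L = 6.
Number of overlapping n-grams = L - n + 1
Substituting: 6 - 6 + 1 = 1

1


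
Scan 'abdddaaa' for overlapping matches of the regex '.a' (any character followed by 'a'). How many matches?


Pattern: .a means any character followed by 'a'.
Scanning 'abdddaaa' position-by-position:
  Pos 0: window 'ab' -> no
  Pos 1: window 'bd' -> no
  Pos 2: window 'dd' -> no
  Pos 3: window 'dd' -> no
  Pos 4: window 'da' -> MATCH
  Pos 5: window 'aa' -> MATCH
  Pos 6: window 'aa' -> MATCH
  Pos 7: window 'a' -> no
Total matches: 3

3


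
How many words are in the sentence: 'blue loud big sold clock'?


Counting words by splitting on spaces:
  Word 1: 'blue'
  Word 2: 'loud'
  Word 3: 'big'
  Word 4: 'sold'
  Word 5: 'clock'
Total words: 5

5


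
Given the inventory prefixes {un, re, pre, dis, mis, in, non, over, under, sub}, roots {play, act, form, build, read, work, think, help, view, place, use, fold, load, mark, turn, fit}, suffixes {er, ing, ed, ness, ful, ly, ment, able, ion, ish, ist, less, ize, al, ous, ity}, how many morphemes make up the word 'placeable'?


Segmenting 'placeable' against the inventory:
  'place' -> root (morpheme 1)
  'able' -> suffix (morpheme 2)
Total morphemes: 2

2


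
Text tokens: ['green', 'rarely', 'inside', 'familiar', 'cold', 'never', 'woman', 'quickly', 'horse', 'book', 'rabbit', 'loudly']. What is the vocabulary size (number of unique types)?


Listing all tokens and tracking unique types:
  Token 1: 'green' -> NEW (unique so far: 1)
  Token 2: 'rarely' -> NEW (unique so far: 2)
  Token 3: 'inside' -> NEW (unique so far: 3)
  Token 4: 'familiar' -> NEW (unique so far: 4)
  Token 5: 'cold' -> NEW (unique so far: 5)
  Token 6: 'never' -> NEW (unique so far: 6)
  Token 7: 'woman' -> NEW (unique so far: 7)
  Token 8: 'quickly' -> NEW (unique so far: 8)
  Token 9: 'horse' -> NEW (unique so far: 9)
  Token 10: 'book' -> NEW (unique so far: 10)
  Token 11: 'rabbit' -> NEW (unique so far: 11)
  Token 12: 'loudly' -> NEW (unique so far: 12)
Unique types: ('book', 'cold', 'familiar', 'green', 'horse', 'inside', 'loudly', 'never', 'quickly', 'rabbit', 'rarely', 'woman')
Vocabulary size: 12

12


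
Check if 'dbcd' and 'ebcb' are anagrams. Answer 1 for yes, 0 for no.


Sort characters of 'dbcd': 'bcdd'
Sort characters of 'ebcb': 'bbce'
Sorted forms differ -> they are NOT anagrams
Result: 0

0


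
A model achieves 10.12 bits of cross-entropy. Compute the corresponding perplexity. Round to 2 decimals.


Perplexity formula: PP = 2^H
H = 10.12
PP = 2^10.12
Decompose: 2^10.12 = 2^10 * 2^0.12
2^10 = 1024, 2^0.12 ~ 1.0867349
PP ~ 1024 * 1.0867349 = 1112.8165376
Rounded to 2 decimals: 1112.82

1112.82


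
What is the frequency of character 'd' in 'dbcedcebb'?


Scanning 'dbcedcebb' for 'd':
  Position 0: 'd' -> MATCH (count: 1)
  Position 4: 'd' -> MATCH (count: 2)
Total occurrences of 'd': 2

2


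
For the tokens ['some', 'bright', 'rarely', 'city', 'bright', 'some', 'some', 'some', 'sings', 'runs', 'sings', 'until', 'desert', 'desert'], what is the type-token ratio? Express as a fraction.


Tokens: 14
Unique types: ('bright', 'city', 'desert', 'rarely', 'runs', 'sings', 'some', 'until') = 8
TTR = 8/14
Simplify: divide both by 2 -> 4/7
TTR = 4/7

4/7


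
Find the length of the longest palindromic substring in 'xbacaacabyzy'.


Scanning 'xbacaacabyzy' for palindromic substrings.
Substring at positions 1-8: 'bacaacab'.
Check: reverse('bacaacab') = 'bacaacab' -> palindrome confirmed.
Neighbouring characters ('x' / 'y') break symmetry, so it cannot extend further.
No longer palindromic substring exists; longest length = 8

8


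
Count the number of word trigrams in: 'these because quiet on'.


Word trigrams from [4] words:
  Trigram 1: (these because quiet)
  Trigram 2: (because quiet on)
Total word trigrams: 4 - 2 = 2

2


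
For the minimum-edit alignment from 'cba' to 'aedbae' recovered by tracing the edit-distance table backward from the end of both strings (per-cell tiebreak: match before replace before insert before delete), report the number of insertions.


Edit distance = 4. Backtracking from cell (3, 6) with preference match > replace > insert > delete,
then listing the resulting alignment 'cba' -> 'aedbae' left to right:
  Step 1: insert 'a' [insertion #1]
  Step 2: insert 'e' [insertion #2]
  Step 3: replace c->d
  Step 4: keep 'b'
  Step 5: keep 'a'
  Step 6: insert 'e' [insertion #3]
Total insertions: 3

3


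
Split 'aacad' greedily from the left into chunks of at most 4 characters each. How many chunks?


'aacad' has 5 characters.
Chunking with max size 4:
  Chunk 1: 'aaca' (positions 0-3)
  Chunk 2: 'd' (positions 4-4)
Total chunks: ceil(5 / 4) = 2

2


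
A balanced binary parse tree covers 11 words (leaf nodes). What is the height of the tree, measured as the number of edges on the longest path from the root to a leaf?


In a balanced binary tree with n leaves the deepest leaf is ceil(log2(n)) edges below the root.
log2(11) = 3.4594
ceil(3.4594) = 4
height (edges) = 4

4


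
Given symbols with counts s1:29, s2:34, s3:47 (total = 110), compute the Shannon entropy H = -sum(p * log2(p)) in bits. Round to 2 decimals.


Computing entropy H = -sum(p_i * log2(p_i)):
  s1: p = 29/110 = 0.2636, -p*log2(p) = 0.5071
  s2: p = 34/110 = 0.3091, -p*log2(p) = 0.5236
  s3: p = 47/110 = 0.4273, -p*log2(p) = 0.5242
H = sum of terms = 1.5549
Rounded to 2 decimals: 1.55

1.55


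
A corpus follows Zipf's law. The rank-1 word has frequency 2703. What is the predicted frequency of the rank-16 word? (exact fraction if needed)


Zipf's law: freq(rank) = f1 / rank
f1 = 2703, rank = 16
freq = 2703 / 16
GCD(2703, 16) = 1
Simplified: 2703/16

2703/16


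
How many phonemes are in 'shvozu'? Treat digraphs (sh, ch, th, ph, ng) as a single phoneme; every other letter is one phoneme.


Parsing 'shvozu' greedily, digraphs first:
  'sh' -> digraph (1 consonant phoneme) (phonemes so far: 1)
  'v' -> consonant phoneme (phonemes so far: 2)
  'o' -> vowel phoneme (phonemes so far: 3)
  'z' -> consonant phoneme (phonemes so far: 4)
  'u' -> vowel phoneme (phonemes so far: 5)
Total phonemes: 5

5


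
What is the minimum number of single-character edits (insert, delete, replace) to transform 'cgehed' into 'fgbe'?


Building DP table for s1='cgehed' (len 6) and s2='fgbe' (len 4):
       f  g  b  e
    0  1  2  3  4
  c 1  1  2  3  4
  g 2  2  1  2  3
  e 3  3  2  2  2
  h 4  4  3  3  3
  e 5  5  4  4  3
  d 6  6  5  5  4
Edit distance = dp[6][4] = 4

4


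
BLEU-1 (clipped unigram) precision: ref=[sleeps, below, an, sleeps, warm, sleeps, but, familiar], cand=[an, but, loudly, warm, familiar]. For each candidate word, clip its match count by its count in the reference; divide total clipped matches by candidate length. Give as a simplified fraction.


Reference word counts: {'an': 1, 'below': 1, 'but': 1, 'familiar': 1, 'sleeps': 3, 'warm': 1}
Checking each candidate word (with clipping):
  'an' -> in reference (ref count 1, used 1/1) -> match (matches: 1)
  'but' -> in reference (ref count 1, used 1/1) -> match (matches: 2)
  'loudly' -> not in reference -> no match (matches: 2)
  'warm' -> in reference (ref count 1, used 1/1) -> match (matches: 3)
  'familiar' -> in reference (ref count 1, used 1/1) -> match (matches: 4)
Clipped matches: 4, Candidate length: 5
Precision = 4/5

4/5


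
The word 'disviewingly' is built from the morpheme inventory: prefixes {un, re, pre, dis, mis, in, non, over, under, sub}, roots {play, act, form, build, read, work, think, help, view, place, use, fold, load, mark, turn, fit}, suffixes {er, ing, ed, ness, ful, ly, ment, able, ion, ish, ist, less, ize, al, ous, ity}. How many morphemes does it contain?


Segmenting 'disviewingly' against the inventory:
  'dis' -> prefix (morpheme 1)
  'view' -> root (morpheme 2)
  'ing' -> suffix (morpheme 3)
  'ly' -> suffix (morpheme 4)
Total morphemes: 4

4


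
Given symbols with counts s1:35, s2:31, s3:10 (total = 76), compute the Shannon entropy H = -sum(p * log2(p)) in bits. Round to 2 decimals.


Computing entropy H = -sum(p_i * log2(p_i)):
  s1: p = 35/76 = 0.4605, -p*log2(p) = 0.5152
  s2: p = 31/76 = 0.4079, -p*log2(p) = 0.5277
  s3: p = 10/76 = 0.1316, -p*log2(p) = 0.3850
H = sum of terms = 1.4279
Rounded to 2 decimals: 1.43

1.43


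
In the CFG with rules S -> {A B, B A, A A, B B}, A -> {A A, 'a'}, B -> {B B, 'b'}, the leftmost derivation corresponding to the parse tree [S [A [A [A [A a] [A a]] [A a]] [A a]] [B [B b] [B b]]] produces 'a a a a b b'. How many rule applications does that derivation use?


Every bracketed nonterminal node [X ...] in the tree is produced by exactly one rule application.
Reading the tree off as a leftmost derivation:
  Step 1: S  =>  A B   (applied S -> A B)
  Step 2: A B  =>  A A B   (applied A -> A A)
  Step 3: A A B  =>  A A A B   (applied A -> A A)
  Step 4: A A A B  =>  A A A A B   (applied A -> A A)
  Step 5: A A A A B  =>  a A A A B   (applied A -> a)
  Step 6: a A A A B  =>  a a A A B   (applied A -> a)
  Step 7: a a A A B  =>  a a a A B   (applied A -> a)
  Step 8: a a a A B  =>  a a a a B   (applied A -> a)
  Step 9: a a a a B  =>  a a a a B B   (applied B -> B B)
  Step 10: a a a a B B  =>  a a a a b B   (applied B -> b)
  Step 11: a a a a b B  =>  a a a a b b   (applied B -> b)
Final yield: a a a a b b
Total rewrite steps: 11

11


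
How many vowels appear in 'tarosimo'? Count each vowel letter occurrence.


Scanning each character of 'tarosimo':
  Position 1: 't' -> consonant (running count: 0)
  Position 2: 'a' -> vowel (running count: 1)
  Position 3: 'r' -> consonant (running count: 1)
  Position 4: 'o' -> vowel (running count: 2)
  Position 5: 's' -> consonant (running count: 2)
  Position 6: 'i' -> vowel (running count: 3)
  Position 7: 'm' -> consonant (running count: 3)
  Position 8: 'o' -> vowel (running count: 4)
Total vowels: 4

4


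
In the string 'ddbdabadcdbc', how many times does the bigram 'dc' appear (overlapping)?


Scanning 'ddbdabadcdbc' for bigram 'dc':
  Position 0: 'dd' -> no
  Position 1: 'db' -> no
  Position 2: 'bd' -> no
  Position 3: 'da' -> no
  Position 4: 'ab' -> no
  Position 5: 'ba' -> no
  Position 6: 'ad' -> no
  Position 7: 'dc' -> MATCH
  Position 8: 'cd' -> no
  Position 9: 'db' -> no
  Position 10: 'bc' -> no
Total matches: 1

1


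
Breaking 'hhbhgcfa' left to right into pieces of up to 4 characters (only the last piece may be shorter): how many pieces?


'hhbhgcfa' has 8 characters.
Chunking with max size 4:
  Chunk 1: 'hhbh' (positions 0-3)
  Chunk 2: 'gcfa' (positions 4-7)
Total chunks: ceil(8 / 4) = 2

2


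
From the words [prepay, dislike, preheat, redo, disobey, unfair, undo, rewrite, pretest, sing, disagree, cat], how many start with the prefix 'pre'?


Checking each word for prefix 'pre':
  'prepay' -> YES, starts with 'pre' (count: 1)
  'dislike' -> no (count: 1)
  'preheat' -> YES, starts with 'pre' (count: 2)
  'redo' -> no (count: 2)
  'disobey' -> no (count: 2)
  'unfair' -> no (count: 2)
  'undo' -> no (count: 2)
  'rewrite' -> no (count: 2)
  'pretest' -> YES, starts with 'pre' (count: 3)
  'sing' -> no (count: 3)
  'disagree' -> no (count: 3)
  'cat' -> no (count: 3)
Total with prefix 'pre': 3

3


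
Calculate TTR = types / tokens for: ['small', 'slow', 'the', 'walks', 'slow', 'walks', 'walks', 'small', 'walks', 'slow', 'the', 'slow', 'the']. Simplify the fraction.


Tokens: 13
Unique types: ('slow', 'small', 'the', 'walks') = 4
TTR = 4/13
Already in lowest terms.

4/13


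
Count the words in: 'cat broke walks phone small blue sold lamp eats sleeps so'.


Counting words by splitting on spaces:
  Word 1: 'cat'
  Word 2: 'broke'
  Word 3: 'walks'
  Word 4: 'phone'
  Word 5: 'small'
  Word 6: 'blue'
  Word 7: 'sold'
  Word 8: 'lamp'
  Word 9: 'eats'
  Word 10: 'sleeps'
  Word 11: 'so'
Total words: 11

11


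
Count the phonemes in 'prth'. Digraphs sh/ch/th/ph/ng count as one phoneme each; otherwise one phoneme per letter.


Parsing 'prth' greedily, digraphs first:
  'p' -> consonant phoneme (phonemes so far: 1)
  'r' -> consonant phoneme (phonemes so far: 2)
  'th' -> digraph (1 consonant phoneme) (phonemes so far: 3)
Total phonemes: 3

3


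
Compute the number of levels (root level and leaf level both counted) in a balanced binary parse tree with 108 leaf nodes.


In a balanced binary tree with n leaves the deepest leaf is ceil(log2(n)) edges below the root,
so counting node levels inclusive of root and leaves gives ceil(log2(n)) + 1 levels.
log2(108) = 6.7549
ceil(6.7549) = 7
levels = 7 + 1 = 8

8


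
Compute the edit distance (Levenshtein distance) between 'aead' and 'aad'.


Building DP table for s1='aead' (len 4) and s2='aad' (len 3):
       a  a  d
    0  1  2  3
  a 1  0  1  2
  e 2  1  1  2
  a 3  2  1  2
  d 4  3  2  1
Edit distance = dp[4][3] = 1

1


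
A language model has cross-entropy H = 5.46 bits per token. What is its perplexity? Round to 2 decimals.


Perplexity formula: PP = 2^H
H = 5.46
PP = 2^5.46
Decompose: 2^5.46 = 2^5 * 2^0.46
2^5 = 32, 2^0.46 ~ 1.3755418
PP ~ 32 * 1.3755418 = 44.0173376
Rounded to 2 decimals: 44.02

44.02


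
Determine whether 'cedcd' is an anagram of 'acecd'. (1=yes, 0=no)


Sort characters of 'cedcd': 'ccdde'
Sort characters of 'acecd': 'accde'
Sorted forms differ -> they are NOT anagrams
Result: 0

0


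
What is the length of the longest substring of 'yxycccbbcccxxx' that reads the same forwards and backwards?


Scanning 'yxycccbbcccxxx' for palindromic substrings.
Substring at positions 3-10: 'cccbbccc'.
Check: reverse('cccbbccc') = 'cccbbccc' -> palindrome confirmed.
Neighbouring characters ('y' / 'x') break symmetry, so it cannot extend further.
No longer palindromic substring exists; longest length = 8

8


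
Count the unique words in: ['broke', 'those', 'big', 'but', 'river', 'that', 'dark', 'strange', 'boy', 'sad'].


Listing all tokens and tracking unique types:
  Token 1: 'broke' -> NEW (unique so far: 1)
  Token 2: 'those' -> NEW (unique so far: 2)
  Token 3: 'big' -> NEW (unique so far: 3)
  Token 4: 'but' -> NEW (unique so far: 4)
  Token 5: 'river' -> NEW (unique so far: 5)
  Token 6: 'that' -> NEW (unique so far: 6)
  Token 7: 'dark' -> NEW (unique so far: 7)
  Token 8: 'strange' -> NEW (unique so far: 8)
  Token 9: 'boy' -> NEW (unique so far: 9)
  Token 10: 'sad' -> NEW (unique so far: 10)
Unique types: ('big', 'boy', 'broke', 'but', 'dark', 'river', 'sad', 'strange', 'that', 'those')
Vocabulary size: 10

10


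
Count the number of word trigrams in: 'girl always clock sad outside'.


Word trigrams from [5] words:
  Trigram 1: (girl always clock)
  Trigram 2: (always clock sad)
  Trigram 3: (clock sad outside)
Total word trigrams: 5 - 2 = 3

3


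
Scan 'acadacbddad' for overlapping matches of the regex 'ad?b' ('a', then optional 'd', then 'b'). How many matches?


Pattern: ad?b means 'a', then optional 'd', then 'b'.
Scanning 'acadacbddad' position-by-position:
  Pos 0: window 'aca' -> no
  Pos 1: window 'cad' -> no
  Pos 2: window 'ada' -> no
  Pos 3: window 'dac' -> no
  Pos 4: window 'acb' -> no
  Pos 5: window 'cbd' -> no
  Pos 6: window 'bdd' -> no
  Pos 7: window 'dda' -> no
  Pos 8: window 'dad' -> no
  Pos 9: window 'ad' -> no
  Pos 10: window 'd' -> no
Total matches: 0

0


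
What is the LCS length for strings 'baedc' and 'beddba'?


DP table for LCS of 'baedc' and 'beddba':
       b  e  d  d  b  a
    0  0  0  0  0  0  0
  b 0  1  1  1  1  1  1
  a 0  1  1  1  1  1  2
  e 0  1  2  2  2  2  2
  d 0  1  2  3  3  3  3
  c 0  1  2  3  3  3  3
LCS: 'bed'
LCS length = 3

3


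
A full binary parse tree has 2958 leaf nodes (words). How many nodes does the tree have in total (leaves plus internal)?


Leaf nodes (terminals): 2958
Internal nodes = n - 1 = 2958 - 1 = 2957
Total = leaves + internal = 2958 + 2957 = 5915

5915


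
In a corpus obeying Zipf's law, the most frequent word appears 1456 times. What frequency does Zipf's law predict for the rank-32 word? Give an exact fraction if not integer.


Zipf's law: freq(rank) = f1 / rank
f1 = 1456, rank = 32
freq = 1456 / 32
GCD(1456, 32) = 16
Simplified: 91/2

91/2


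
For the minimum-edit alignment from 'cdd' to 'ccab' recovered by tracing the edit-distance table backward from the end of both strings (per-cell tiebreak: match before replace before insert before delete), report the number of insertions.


Edit distance = 3. Backtracking from cell (3, 4) with preference match > replace > insert > delete,
then listing the resulting alignment 'cdd' -> 'ccab' left to right:
  Step 1: insert 'c' [insertion #1]
  Step 2: keep 'c'
  Step 3: replace d->a
  Step 4: replace d->b
Total insertions: 1

1


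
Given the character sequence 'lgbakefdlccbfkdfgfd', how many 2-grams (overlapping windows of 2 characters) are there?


String 'lgbakefdlccbfkdfgfd' has length L = 19.
Number of overlapping n-grams = L - n + 1
Substituting: 19 - 2 + 1 = 18

18


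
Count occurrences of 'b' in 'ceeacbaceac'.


Scanning 'ceeacbaceac' for 'b':
  Position 5: 'b' -> MATCH (count: 1)
Total occurrences of 'b': 1

1


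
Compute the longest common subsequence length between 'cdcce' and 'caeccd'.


DP table for LCS of 'cdcce' and 'caeccd':
       c  a  e  c  c  d
    0  0  0  0  0  0  0
  c 0  1  1  1  1  1  1
  d 0  1  1  1  1  1  2
  c 0  1  1  1  2  2  2
  c 0  1  1  1  2  3  3
  e 0  1  1  2  2  3  3
LCS: 'ccc'
LCS length = 3

3


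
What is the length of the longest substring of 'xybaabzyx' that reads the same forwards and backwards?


Scanning 'xybaabzyx' for palindromic substrings.
Substring at positions 2-5: 'baab'.
Check: reverse('baab') = 'baab' -> palindrome confirmed.
Neighbouring characters ('y' / 'z') break symmetry, so it cannot extend further.
No longer palindromic substring exists; longest length = 4

4


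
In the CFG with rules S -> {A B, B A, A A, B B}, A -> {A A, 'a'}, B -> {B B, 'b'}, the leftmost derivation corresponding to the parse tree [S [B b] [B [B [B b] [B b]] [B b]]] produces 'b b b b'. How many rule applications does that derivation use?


Every bracketed nonterminal node [X ...] in the tree is produced by exactly one rule application.
Reading the tree off as a leftmost derivation:
  Step 1: S  =>  B B   (applied S -> B B)
  Step 2: B B  =>  b B   (applied B -> b)
  Step 3: b B  =>  b B B   (applied B -> B B)
  Step 4: b B B  =>  b B B B   (applied B -> B B)
  Step 5: b B B B  =>  b b B B   (applied B -> b)
  Step 6: b b B B  =>  b b b B   (applied B -> b)
  Step 7: b b b B  =>  b b b b   (applied B -> b)
Final yield: b b b b
Total rewrite steps: 7

7


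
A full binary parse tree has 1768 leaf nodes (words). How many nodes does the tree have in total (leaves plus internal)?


Leaf nodes (terminals): 1768
Internal nodes = n - 1 = 1768 - 1 = 1767
Total = leaves + internal = 1768 + 1767 = 3535

3535


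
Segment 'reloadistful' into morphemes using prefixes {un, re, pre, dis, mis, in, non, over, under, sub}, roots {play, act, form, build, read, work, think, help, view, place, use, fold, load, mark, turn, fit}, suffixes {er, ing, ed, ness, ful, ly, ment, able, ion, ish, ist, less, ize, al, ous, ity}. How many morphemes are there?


Segmenting 'reloadistful' against the inventory:
  're' -> prefix (morpheme 1)
  'load' -> root (morpheme 2)
  'ist' -> suffix (morpheme 3)
  'ful' -> suffix (morpheme 4)
Total morphemes: 4

4


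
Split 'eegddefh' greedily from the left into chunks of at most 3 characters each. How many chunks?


'eegddefh' has 8 characters.
Chunking with max size 3:
  Chunk 1: 'eeg' (positions 0-2)
  Chunk 2: 'dde' (positions 3-5)
  Chunk 3: 'fh' (positions 6-7)
Total chunks: ceil(8 / 3) = 3

3


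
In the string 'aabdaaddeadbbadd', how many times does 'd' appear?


Scanning 'aabdaaddeadbbadd' for 'd':
  Position 3: 'd' -> MATCH (count: 1)
  Position 6: 'd' -> MATCH (count: 2)
  Position 7: 'd' -> MATCH (count: 3)
  Position 10: 'd' -> MATCH (count: 4)
  Position 14: 'd' -> MATCH (count: 5)
  Position 15: 'd' -> MATCH (count: 6)
Total occurrences of 'd': 6

6


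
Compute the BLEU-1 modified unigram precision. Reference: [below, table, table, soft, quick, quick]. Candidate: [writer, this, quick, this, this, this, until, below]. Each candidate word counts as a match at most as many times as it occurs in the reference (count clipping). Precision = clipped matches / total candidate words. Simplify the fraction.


Reference word counts: {'below': 1, 'quick': 2, 'soft': 1, 'table': 2}
Checking each candidate word (with clipping):
  'writer' -> not in reference -> no match (matches: 0)
  'this' -> not in reference -> no match (matches: 0)
  'quick' -> in reference (ref count 2, used 1/2) -> match (matches: 1)
  'this' -> not in reference -> no match (matches: 1)
  'this' -> not in reference -> no match (matches: 1)
  'this' -> not in reference -> no match (matches: 1)
  'until' -> not in reference -> no match (matches: 1)
  'below' -> in reference (ref count 1, used 1/1) -> match (matches: 2)
Clipped matches: 2, Candidate length: 8
Precision = 2/8 = 1/4

1/4


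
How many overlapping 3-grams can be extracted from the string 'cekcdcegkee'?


String 'cekcdcegkee' has length L = 11.
Number of overlapping n-grams = L - n + 1
Substituting: 11 - 3 + 1 = 9

9


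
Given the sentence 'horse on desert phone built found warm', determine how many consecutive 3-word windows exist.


Word trigrams from [7] words:
  Trigram 1: (horse on desert)
  Trigram 2: (on desert phone)
  Trigram 3: (desert phone built)
  Trigram 4: (phone built found)
  Trigram 5: (built found warm)
Total word trigrams: 7 - 2 = 5

5


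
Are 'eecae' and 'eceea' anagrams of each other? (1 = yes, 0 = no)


Sort characters of 'eecae': 'aceee'
Sort characters of 'eceea': 'aceee'
Sorted forms match -> they ARE anagrams
Result: 1

1


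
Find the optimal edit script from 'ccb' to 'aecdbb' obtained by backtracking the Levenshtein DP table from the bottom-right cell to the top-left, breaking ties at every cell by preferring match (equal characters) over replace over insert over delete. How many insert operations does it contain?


Edit distance = 4. Backtracking from cell (3, 6) with preference match > replace > insert > delete,
then listing the resulting alignment 'ccb' -> 'aecdbb' left to right:
  Step 1: insert 'a' [insertion #1]
  Step 2: insert 'e' [insertion #2]
  Step 3: keep 'c'
  Step 4: insert 'd' [insertion #3]
  Step 5: replace c->b
  Step 6: keep 'b'
Total insertions: 3

3


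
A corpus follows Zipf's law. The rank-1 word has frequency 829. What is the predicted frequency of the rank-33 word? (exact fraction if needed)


Zipf's law: freq(rank) = f1 / rank
f1 = 829, rank = 33
freq = 829 / 33
GCD(829, 33) = 1
Simplified: 829/33

829/33


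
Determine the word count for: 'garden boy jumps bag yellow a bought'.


Counting words by splitting on spaces:
  Word 1: 'garden'
  Word 2: 'boy'
  Word 3: 'jumps'
  Word 4: 'bag'
  Word 5: 'yellow'
  Word 6: 'a'
  Word 7: 'bought'
Total words: 7

7


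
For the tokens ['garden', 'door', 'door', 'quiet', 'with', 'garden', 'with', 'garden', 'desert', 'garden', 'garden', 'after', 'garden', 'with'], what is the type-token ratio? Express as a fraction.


Tokens: 14
Unique types: ('after', 'desert', 'door', 'garden', 'quiet', 'with') = 6
TTR = 6/14
Simplify: divide both by 2 -> 3/7
TTR = 3/7

3/7


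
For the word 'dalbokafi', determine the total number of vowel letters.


Scanning each character of 'dalbokafi':
  Position 1: 'd' -> consonant (running count: 0)
  Position 2: 'a' -> vowel (running count: 1)
  Position 3: 'l' -> consonant (running count: 1)
  Position 4: 'b' -> consonant (running count: 1)
  Position 5: 'o' -> vowel (running count: 2)
  Position 6: 'k' -> consonant (running count: 2)
  Position 7: 'a' -> vowel (running count: 3)
  Position 8: 'f' -> consonant (running count: 3)
  Position 9: 'i' -> vowel (running count: 4)
Total vowels: 4

4


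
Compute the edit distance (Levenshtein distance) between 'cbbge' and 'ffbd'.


Building DP table for s1='cbbge' (len 5) and s2='ffbd' (len 4):
       f  f  b  d
    0  1  2  3  4
  c 1  1  2  3  4
  b 2  2  2  2  3
  b 3  3  3  2  3
  g 4  4  4  3  3
  e 5  5  5  4  4
Edit distance = dp[5][4] = 4

4


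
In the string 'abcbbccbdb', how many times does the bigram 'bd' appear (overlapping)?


Scanning 'abcbbccbdb' for bigram 'bd':
  Position 0: 'ab' -> no
  Position 1: 'bc' -> no
  Position 2: 'cb' -> no
  Position 3: 'bb' -> no
  Position 4: 'bc' -> no
  Position 5: 'cc' -> no
  Position 6: 'cb' -> no
  Position 7: 'bd' -> MATCH
  Position 8: 'db' -> no
Total matches: 1

1


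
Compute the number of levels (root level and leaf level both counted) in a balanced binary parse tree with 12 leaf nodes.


In a balanced binary tree with n leaves the deepest leaf is ceil(log2(n)) edges below the root,
so counting node levels inclusive of root and leaves gives ceil(log2(n)) + 1 levels.
log2(12) = 3.5850
ceil(3.5850) = 4
levels = 4 + 1 = 5

5


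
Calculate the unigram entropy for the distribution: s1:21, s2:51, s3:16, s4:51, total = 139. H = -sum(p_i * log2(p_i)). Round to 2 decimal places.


Computing entropy H = -sum(p_i * log2(p_i)):
  s1: p = 21/139 = 0.1511, -p*log2(p) = 0.4119
  s2: p = 51/139 = 0.3669, -p*log2(p) = 0.5307
  s3: p = 16/139 = 0.1151, -p*log2(p) = 0.3590
  s4: p = 51/139 = 0.3669, -p*log2(p) = 0.5307
H = sum of terms = 1.8323
Rounded to 2 decimals: 1.83

1.83


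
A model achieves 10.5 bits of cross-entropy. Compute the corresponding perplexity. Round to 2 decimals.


Perplexity formula: PP = 2^H
H = 10.5
PP = 2^10.5
Decompose: 2^10.5 = 2^10 * 2^0.5 = 2^10 * sqrt(2)
2^10 = 1024, sqrt(2) ~ 1.4142136
PP ~ 1024 * 1.4142136 = 1448.1547264
Rounded to 2 decimals: 1448.15

1448.15


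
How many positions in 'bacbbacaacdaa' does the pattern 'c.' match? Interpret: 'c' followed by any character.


Pattern: c. means 'c' followed by any character.
Scanning 'bacbbacaacdaa' position-by-position:
  Pos 0: window 'ba' -> no
  Pos 1: window 'ac' -> no
  Pos 2: window 'cb' -> MATCH
  Pos 3: window 'bb' -> no
  Pos 4: window 'ba' -> no
  Pos 5: window 'ac' -> no
  Pos 6: window 'ca' -> MATCH
  Pos 7: window 'aa' -> no
  Pos 8: window 'ac' -> no
  Pos 9: window 'cd' -> MATCH
  Pos 10: window 'da' -> no
  Pos 11: window 'aa' -> no
  Pos 12: window 'a' -> no
Total matches: 3

3


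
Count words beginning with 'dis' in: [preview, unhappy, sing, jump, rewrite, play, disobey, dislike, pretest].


Checking each word for prefix 'dis':
  'preview' -> no (count: 0)
  'unhappy' -> no (count: 0)
  'sing' -> no (count: 0)
  'jump' -> no (count: 0)
  'rewrite' -> no (count: 0)
  'play' -> no (count: 0)
  'disobey' -> YES, starts with 'dis' (count: 1)
  'dislike' -> YES, starts with 'dis' (count: 2)
  'pretest' -> no (count: 2)
Total with prefix 'dis': 2

2


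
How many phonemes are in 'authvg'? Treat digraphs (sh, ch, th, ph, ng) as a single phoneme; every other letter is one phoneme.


Parsing 'authvg' greedily, digraphs first:
  'a' -> vowel phoneme (phonemes so far: 1)
  'u' -> vowel phoneme (phonemes so far: 2)
  'th' -> digraph (1 consonant phoneme) (phonemes so far: 3)
  'v' -> consonant phoneme (phonemes so far: 4)
  'g' -> consonant phoneme (phonemes so far: 5)
Total phonemes: 5

5


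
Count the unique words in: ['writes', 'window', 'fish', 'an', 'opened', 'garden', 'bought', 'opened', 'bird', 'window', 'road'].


Listing all tokens and tracking unique types:
  Token 1: 'writes' -> NEW (unique so far: 1)
  Token 2: 'window' -> NEW (unique so far: 2)
  Token 3: 'fish' -> NEW (unique so far: 3)
  Token 4: 'an' -> NEW (unique so far: 4)
  Token 5: 'opened' -> NEW (unique so far: 5)
  Token 6: 'garden' -> NEW (unique so far: 6)
  Token 7: 'bought' -> NEW (unique so far: 7)
  Token 8: 'opened' -> duplicate (unique so far: 7)
  Token 9: 'bird' -> NEW (unique so far: 8)
  Token 10: 'window' -> duplicate (unique so far: 8)
  Token 11: 'road' -> NEW (unique so far: 9)
Unique types: ('an', 'bird', 'bought', 'fish', 'garden', 'opened', 'road', 'window', 'writes')
Vocabulary size: 9

9


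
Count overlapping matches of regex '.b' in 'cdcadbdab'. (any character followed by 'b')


Pattern: .b means any character followed by 'b'.
Scanning 'cdcadbdab' position-by-position:
  Pos 0: window 'cd' -> no
  Pos 1: window 'dc' -> no
  Pos 2: window 'ca' -> no
  Pos 3: window 'ad' -> no
  Pos 4: window 'db' -> MATCH
  Pos 5: window 'bd' -> no
  Pos 6: window 'da' -> no
  Pos 7: window 'ab' -> MATCH
  Pos 8: window 'b' -> no
Total matches: 2

2


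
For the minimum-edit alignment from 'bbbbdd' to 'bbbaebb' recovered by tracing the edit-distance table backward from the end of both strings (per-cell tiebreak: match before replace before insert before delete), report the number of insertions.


Edit distance = 4. Backtracking from cell (6, 7) with preference match > replace > insert > delete,
then listing the resulting alignment 'bbbbdd' -> 'bbbaebb' left to right:
  Step 1: keep 'b'
  Step 2: keep 'b'
  Step 3: keep 'b'
  Step 4: insert 'a' [insertion #1]
  Step 5: replace b->e
  Step 6: replace d->b
  Step 7: replace d->b
Total insertions: 1

1


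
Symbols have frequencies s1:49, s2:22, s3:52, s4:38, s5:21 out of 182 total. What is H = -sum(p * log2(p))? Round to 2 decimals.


Computing entropy H = -sum(p_i * log2(p_i)):
  s1: p = 49/182 = 0.2692, -p*log2(p) = 0.5097
  s2: p = 22/182 = 0.1209, -p*log2(p) = 0.3685
  s3: p = 52/182 = 0.2857, -p*log2(p) = 0.5164
  s4: p = 38/182 = 0.2088, -p*log2(p) = 0.4718
  s5: p = 21/182 = 0.1154, -p*log2(p) = 0.3595
H = sum of terms = 2.2259
Rounded to 2 decimals: 2.23

2.23


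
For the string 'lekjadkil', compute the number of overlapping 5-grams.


String 'lekjadkil' has length L = 9.
Number of overlapping n-grams = L - n + 1
Substituting: 9 - 5 + 1 = 5

5


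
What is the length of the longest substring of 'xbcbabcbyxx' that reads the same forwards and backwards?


Scanning 'xbcbabcbyxx' for palindromic substrings.
Substring at positions 1-7: 'bcbabcb'.
Check: reverse('bcbabcb') = 'bcbabcb' -> palindrome confirmed.
Neighbouring characters ('x' / 'y') break symmetry, so it cannot extend further.
No longer palindromic substring exists; longest length = 7

7


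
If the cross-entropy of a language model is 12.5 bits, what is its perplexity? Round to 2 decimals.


Perplexity formula: PP = 2^H
H = 12.5
PP = 2^12.5
Decompose: 2^12.5 = 2^12 * 2^0.5 = 2^12 * sqrt(2)
2^12 = 4096, sqrt(2) ~ 1.4142136
PP ~ 4096 * 1.4142136 = 5792.6189056
Rounded to 2 decimals: 5792.62

5792.62


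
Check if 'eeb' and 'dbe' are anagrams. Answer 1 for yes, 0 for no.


Sort characters of 'eeb': 'bee'
Sort characters of 'dbe': 'bde'
Sorted forms differ -> they are NOT anagrams
Result: 0

0


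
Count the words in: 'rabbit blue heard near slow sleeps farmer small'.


Counting words by splitting on spaces:
  Word 1: 'rabbit'
  Word 2: 'blue'
  Word 3: 'heard'
  Word 4: 'near'
  Word 5: 'slow'
  Word 6: 'sleeps'
  Word 7: 'farmer'
  Word 8: 'small'
Total words: 8

8


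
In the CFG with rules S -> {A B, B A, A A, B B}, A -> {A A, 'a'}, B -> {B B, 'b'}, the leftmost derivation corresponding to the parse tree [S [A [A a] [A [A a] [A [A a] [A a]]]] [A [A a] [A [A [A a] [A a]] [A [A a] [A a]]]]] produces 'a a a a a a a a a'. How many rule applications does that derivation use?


Every bracketed nonterminal node [X ...] in the tree is produced by exactly one rule application.
Reading the tree off as a leftmost derivation:
  Step 1: S  =>  A A   (applied S -> A A)
  Step 2: A A  =>  A A A   (applied A -> A A)
  Step 3: A A A  =>  a A A   (applied A -> a)
  Step 4: a A A  =>  a A A A   (applied A -> A A)
  Step 5: a A A A  =>  a a A A   (applied A -> a)
  Step 6: a a A A  =>  a a A A A   (applied A -> A A)
  Step 7: a a A A A  =>  a a a A A   (applied A -> a)
  Step 8: a a a A A  =>  a a a a A   (applied A -> a)
  Step 9: a a a a A  =>  a a a a A A   (applied A -> A A)
  Step 10: a a a a A A  =>  a a a a a A   (applied A -> a)
  Step 11: a a a a a A  =>  a a a a a A A   (applied A -> A A)
  Step 12: a a a a a A A  =>  a a a a a A A A   (applied A -> A A)
  Step 13: a a a a a A A A  =>  a a a a a a A A   (applied A -> a)
  Step 14: a a a a a a A A  =>  a a a a a a a A   (applied A -> a)
  Step 15: a a a a a a a A  =>  a a a a a a a A A   (applied A -> A A)
  Step 16: a a a a a a a A A  =>  a a a a a a a a A   (applied A -> a)
  Step 17: a a a a a a a a A  =>  a a a a a a a a a   (applied A -> a)
Final yield: a a a a a a a a a
Total rewrite steps: 17

17


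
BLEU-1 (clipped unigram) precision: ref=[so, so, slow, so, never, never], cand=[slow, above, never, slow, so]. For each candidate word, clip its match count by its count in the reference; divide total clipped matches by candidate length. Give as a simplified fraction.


Reference word counts: {'never': 2, 'slow': 1, 'so': 3}
Checking each candidate word (with clipping):
  'slow' -> in reference (ref count 1, used 1/1) -> match (matches: 1)
  'above' -> not in reference -> no match (matches: 1)
  'never' -> in reference (ref count 2, used 1/2) -> match (matches: 2)
  'slow' -> ref count 1 already used up (1/1) -> clipped, no match (matches: 2)
  'so' -> in reference (ref count 3, used 1/3) -> match (matches: 3)
Clipped matches: 3, Candidate length: 5
Precision = 3/5

3/5


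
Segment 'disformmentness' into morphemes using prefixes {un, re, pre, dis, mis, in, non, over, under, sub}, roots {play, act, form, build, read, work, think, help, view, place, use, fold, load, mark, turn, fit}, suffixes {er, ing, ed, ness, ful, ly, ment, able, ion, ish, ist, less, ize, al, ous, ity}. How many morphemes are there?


Segmenting 'disformmentness' against the inventory:
  'dis' -> prefix (morpheme 1)
  'form' -> root (morpheme 2)
  'ment' -> suffix (morpheme 3)
  'ness' -> suffix (morpheme 4)
Total morphemes: 4

4


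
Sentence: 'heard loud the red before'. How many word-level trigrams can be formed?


Word trigrams from [5] words:
  Trigram 1: (heard loud the)
  Trigram 2: (loud the red)
  Trigram 3: (the red before)
Total word trigrams: 5 - 2 = 3

3


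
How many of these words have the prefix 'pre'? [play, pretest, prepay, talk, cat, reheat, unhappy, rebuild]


Checking each word for prefix 'pre':
  'play' -> no (count: 0)
  'pretest' -> YES, starts with 'pre' (count: 1)
  'prepay' -> YES, starts with 'pre' (count: 2)
  'talk' -> no (count: 2)
  'cat' -> no (count: 2)
  'reheat' -> no (count: 2)
  'unhappy' -> no (count: 2)
  'rebuild' -> no (count: 2)
Total with prefix 'pre': 2

2


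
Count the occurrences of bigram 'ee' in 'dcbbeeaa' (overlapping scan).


Scanning 'dcbbeeaa' for bigram 'ee':
  Position 0: 'dc' -> no
  Position 1: 'cb' -> no
  Position 2: 'bb' -> no
  Position 3: 'be' -> no
  Position 4: 'ee' -> MATCH
  Position 5: 'ea' -> no
  Position 6: 'aa' -> no
Total matches: 1

1


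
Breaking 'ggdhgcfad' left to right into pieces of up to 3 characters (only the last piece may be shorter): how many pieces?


'ggdhgcfad' has 9 characters.
Chunking with max size 3:
  Chunk 1: 'ggd' (positions 0-2)
  Chunk 2: 'hgc' (positions 3-5)
  Chunk 3: 'fad' (positions 6-8)
Total chunks: ceil(9 / 3) = 3

3


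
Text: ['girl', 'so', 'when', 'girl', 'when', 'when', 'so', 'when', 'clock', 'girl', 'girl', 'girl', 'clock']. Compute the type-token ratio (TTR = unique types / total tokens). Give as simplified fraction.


Tokens: 13
Unique types: ('clock', 'girl', 'so', 'when') = 4
TTR = 4/13
Already in lowest terms.

4/13


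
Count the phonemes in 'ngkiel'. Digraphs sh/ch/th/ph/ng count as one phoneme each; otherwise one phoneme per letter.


Parsing 'ngkiel' greedily, digraphs first:
  'ng' -> digraph (1 consonant phoneme) (phonemes so far: 1)
  'k' -> consonant phoneme (phonemes so far: 2)
  'i' -> vowel phoneme (phonemes so far: 3)
  'e' -> vowel phoneme (phonemes so far: 4)
  'l' -> consonant phoneme (phonemes so far: 5)
Total phonemes: 5

5


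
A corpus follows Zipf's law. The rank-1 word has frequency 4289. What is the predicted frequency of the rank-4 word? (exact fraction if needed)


Zipf's law: freq(rank) = f1 / rank
f1 = 4289, rank = 4
freq = 4289 / 4
GCD(4289, 4) = 1
Simplified: 4289/4

4289/4


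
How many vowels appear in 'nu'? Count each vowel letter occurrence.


Scanning each character of 'nu':
  Position 1: 'n' -> consonant (running count: 0)
  Position 2: 'u' -> vowel (running count: 1)
Total vowels: 1

1


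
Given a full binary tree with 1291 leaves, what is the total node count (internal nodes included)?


Leaf nodes (terminals): 1291
Internal nodes = n - 1 = 1291 - 1 = 1290
Total = leaves + internal = 1291 + 1290 = 2581

2581


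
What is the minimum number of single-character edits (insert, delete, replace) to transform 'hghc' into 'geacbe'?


Building DP table for s1='hghc' (len 4) and s2='geacbe' (len 6):
       g  e  a  c  b  e
    0  1  2  3  4  5  6
  h 1  1  2  3  4  5  6
  g 2  1  2  3  4  5  6
  h 3  2  2  3  4  5  6
  c 4  3  3  3  3  4  5
Edit distance = dp[4][6] = 5

5


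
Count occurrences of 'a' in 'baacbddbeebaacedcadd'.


Scanning 'baacbddbeebaacedcadd' for 'a':
  Position 1: 'a' -> MATCH (count: 1)
  Position 2: 'a' -> MATCH (count: 2)
  Position 11: 'a' -> MATCH (count: 3)
  Position 12: 'a' -> MATCH (count: 4)
  Position 17: 'a' -> MATCH (count: 5)
Total occurrences of 'a': 5

5


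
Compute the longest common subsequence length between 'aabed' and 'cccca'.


DP table for LCS of 'aabed' and 'cccca':
       c  c  c  c  a
    0  0  0  0  0  0
  a 0  0  0  0  0  1
  a 0  0  0  0  0  1
  b 0  0  0  0  0  1
  e 0  0  0  0  0  1
  d 0  0  0  0  0  1
LCS: 'a'
LCS length = 1

1


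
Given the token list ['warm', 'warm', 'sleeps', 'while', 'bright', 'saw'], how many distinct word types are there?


Listing all tokens and tracking unique types:
  Token 1: 'warm' -> NEW (unique so far: 1)
  Token 2: 'warm' -> duplicate (unique so far: 1)
  Token 3: 'sleeps' -> NEW (unique so far: 2)
  Token 4: 'while' -> NEW (unique so far: 3)
  Token 5: 'bright' -> NEW (unique so far: 4)
  Token 6: 'saw' -> NEW (unique so far: 5)
Unique types: ('bright', 'saw', 'sleeps', 'warm', 'while')
Vocabulary size: 5

5
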